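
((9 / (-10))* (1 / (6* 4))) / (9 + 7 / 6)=-9 / 2440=-0.00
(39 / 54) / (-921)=-13 / 16578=-0.00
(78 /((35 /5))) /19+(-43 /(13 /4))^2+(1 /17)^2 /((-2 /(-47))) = 2282916031 /12991706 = 175.72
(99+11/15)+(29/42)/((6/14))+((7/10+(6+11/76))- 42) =226367/3420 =66.19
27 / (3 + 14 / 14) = 6.75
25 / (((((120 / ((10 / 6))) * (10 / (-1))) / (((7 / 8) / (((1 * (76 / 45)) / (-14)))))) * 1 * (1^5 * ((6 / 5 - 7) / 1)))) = -0.04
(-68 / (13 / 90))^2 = 37454400 / 169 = 221623.67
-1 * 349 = -349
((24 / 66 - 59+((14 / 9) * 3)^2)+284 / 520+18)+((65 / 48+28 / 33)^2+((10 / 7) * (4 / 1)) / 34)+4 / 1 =-20038705537 / 2156394240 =-9.29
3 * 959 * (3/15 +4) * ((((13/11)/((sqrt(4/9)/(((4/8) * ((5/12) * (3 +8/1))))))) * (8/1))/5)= 785421/10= 78542.10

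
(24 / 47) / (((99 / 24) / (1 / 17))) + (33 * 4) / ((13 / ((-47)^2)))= 2562767764 / 114257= 22429.85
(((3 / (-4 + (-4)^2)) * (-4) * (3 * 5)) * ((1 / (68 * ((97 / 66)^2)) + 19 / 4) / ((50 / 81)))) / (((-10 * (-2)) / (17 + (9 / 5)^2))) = -187109061777 / 1599530000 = -116.98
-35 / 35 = -1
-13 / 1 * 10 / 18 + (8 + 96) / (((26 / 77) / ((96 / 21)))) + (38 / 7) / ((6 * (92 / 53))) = 8121929 / 5796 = 1401.30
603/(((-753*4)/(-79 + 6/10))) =19698/1255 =15.70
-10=-10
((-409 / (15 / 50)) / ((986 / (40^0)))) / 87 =-2045 / 128673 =-0.02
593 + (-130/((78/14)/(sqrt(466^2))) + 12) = -30805/3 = -10268.33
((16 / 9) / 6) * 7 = 56 / 27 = 2.07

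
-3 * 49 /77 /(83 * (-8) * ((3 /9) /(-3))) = -189 /7304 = -0.03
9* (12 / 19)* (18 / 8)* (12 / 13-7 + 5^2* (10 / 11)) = 578583 / 2717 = 212.95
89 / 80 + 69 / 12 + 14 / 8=689 / 80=8.61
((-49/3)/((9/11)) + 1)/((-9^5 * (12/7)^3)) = 2744/43046721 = 0.00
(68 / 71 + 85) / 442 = 359 / 1846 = 0.19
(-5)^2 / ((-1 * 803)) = -25 / 803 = -0.03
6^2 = 36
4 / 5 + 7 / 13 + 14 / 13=157 / 65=2.42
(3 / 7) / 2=0.21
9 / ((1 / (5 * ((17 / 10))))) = 153 / 2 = 76.50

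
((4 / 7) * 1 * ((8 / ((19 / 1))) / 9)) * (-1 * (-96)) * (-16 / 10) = -8192 / 1995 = -4.11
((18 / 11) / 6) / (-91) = -0.00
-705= -705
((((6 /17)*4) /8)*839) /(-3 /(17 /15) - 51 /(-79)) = -66281 /896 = -73.97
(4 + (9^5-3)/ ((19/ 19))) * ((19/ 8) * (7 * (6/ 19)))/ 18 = 206675/ 12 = 17222.92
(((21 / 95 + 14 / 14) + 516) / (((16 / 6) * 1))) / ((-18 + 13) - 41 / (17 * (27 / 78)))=-2819178 / 173945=-16.21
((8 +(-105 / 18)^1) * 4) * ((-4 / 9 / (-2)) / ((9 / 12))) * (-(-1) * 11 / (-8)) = -3.53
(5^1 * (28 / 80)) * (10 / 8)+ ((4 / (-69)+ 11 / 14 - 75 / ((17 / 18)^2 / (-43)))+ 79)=8257936049 / 2233392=3697.49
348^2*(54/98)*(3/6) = 1634904/49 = 33365.39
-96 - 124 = -220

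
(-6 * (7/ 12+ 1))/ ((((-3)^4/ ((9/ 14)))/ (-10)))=95/ 126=0.75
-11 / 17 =-0.65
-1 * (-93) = 93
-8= -8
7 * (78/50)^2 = 10647/625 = 17.04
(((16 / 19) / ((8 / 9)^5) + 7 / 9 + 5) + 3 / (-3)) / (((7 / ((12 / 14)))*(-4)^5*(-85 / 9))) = 134979 / 1693450240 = 0.00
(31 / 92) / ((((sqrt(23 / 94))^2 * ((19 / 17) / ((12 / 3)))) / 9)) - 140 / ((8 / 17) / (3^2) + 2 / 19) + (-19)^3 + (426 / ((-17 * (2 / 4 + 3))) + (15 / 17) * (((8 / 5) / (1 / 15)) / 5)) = -2110718159819 / 273899801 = -7706.17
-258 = -258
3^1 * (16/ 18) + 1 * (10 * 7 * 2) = 428/ 3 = 142.67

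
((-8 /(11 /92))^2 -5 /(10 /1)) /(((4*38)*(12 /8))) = 1083271 /55176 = 19.63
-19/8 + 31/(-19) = -609/152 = -4.01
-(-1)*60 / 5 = 12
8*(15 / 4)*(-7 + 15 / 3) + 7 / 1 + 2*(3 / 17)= -52.65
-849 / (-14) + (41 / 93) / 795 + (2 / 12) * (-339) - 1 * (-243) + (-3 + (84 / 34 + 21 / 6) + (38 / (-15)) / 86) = 189226666691 / 756650790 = 250.08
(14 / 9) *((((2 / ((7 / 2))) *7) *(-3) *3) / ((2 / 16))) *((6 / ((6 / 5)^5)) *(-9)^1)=87500 / 9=9722.22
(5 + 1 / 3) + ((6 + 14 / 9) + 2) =134 / 9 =14.89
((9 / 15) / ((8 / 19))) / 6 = 19 / 80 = 0.24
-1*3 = -3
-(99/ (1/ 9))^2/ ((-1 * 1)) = 793881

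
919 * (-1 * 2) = -1838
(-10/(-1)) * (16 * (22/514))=1760/257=6.85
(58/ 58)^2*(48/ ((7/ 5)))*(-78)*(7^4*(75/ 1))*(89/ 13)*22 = -72532152000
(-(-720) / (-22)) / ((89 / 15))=-5.52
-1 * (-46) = 46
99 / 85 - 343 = -29056 / 85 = -341.84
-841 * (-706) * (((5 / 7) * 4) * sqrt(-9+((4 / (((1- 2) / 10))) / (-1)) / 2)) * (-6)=-33758274.90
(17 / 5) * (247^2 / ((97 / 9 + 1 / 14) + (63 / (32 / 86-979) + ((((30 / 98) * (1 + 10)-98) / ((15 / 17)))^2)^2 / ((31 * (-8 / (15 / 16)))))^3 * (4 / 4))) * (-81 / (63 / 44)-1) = 892102140822751948673361390411222182807381692202188800000000 / 9347120565973869306249950241156521988845924126251697663375592098456659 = 0.00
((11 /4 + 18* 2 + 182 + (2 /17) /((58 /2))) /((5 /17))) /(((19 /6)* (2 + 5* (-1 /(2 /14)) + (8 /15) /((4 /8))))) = -3917943 /527858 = -7.42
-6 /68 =-3 /34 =-0.09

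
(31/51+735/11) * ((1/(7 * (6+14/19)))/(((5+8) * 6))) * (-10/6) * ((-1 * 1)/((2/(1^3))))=1796735/117621504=0.02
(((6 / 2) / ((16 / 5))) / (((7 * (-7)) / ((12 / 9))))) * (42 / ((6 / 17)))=-85 / 28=-3.04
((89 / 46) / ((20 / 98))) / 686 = 89 / 6440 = 0.01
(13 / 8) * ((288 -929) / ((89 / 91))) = -758303 / 712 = -1065.03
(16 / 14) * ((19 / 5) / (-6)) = -76 / 105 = -0.72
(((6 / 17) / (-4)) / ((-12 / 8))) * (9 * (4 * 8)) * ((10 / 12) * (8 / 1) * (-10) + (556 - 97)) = 112992 / 17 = 6646.59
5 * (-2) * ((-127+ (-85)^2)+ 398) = -74960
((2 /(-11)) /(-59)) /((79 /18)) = 36 /51271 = 0.00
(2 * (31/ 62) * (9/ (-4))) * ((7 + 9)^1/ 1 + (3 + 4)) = -207/ 4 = -51.75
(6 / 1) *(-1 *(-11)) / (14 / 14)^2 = 66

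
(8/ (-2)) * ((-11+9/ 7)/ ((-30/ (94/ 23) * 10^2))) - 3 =-184321/ 60375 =-3.05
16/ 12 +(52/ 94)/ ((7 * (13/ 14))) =200/ 141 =1.42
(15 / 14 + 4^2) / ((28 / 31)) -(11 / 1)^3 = -514343 / 392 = -1312.10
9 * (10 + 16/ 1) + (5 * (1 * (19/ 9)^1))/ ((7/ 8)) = 15502/ 63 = 246.06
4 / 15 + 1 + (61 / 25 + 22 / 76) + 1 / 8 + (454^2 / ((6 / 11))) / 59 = 4310596279 / 672600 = 6408.86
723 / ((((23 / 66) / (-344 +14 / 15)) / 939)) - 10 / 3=-668341630.85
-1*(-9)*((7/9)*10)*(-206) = -14420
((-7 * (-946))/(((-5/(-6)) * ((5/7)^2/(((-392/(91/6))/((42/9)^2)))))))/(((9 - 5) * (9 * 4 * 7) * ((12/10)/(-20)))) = 19866/65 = 305.63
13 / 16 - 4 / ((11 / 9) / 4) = -2161 / 176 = -12.28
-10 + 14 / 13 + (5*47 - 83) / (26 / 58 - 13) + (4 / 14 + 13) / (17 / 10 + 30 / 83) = -2271384 / 155701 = -14.59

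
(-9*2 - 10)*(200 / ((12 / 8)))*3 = -11200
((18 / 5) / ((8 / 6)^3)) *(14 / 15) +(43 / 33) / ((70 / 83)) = 273737 / 92400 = 2.96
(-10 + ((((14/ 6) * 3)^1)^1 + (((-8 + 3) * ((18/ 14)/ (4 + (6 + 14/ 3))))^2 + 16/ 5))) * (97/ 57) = 18040933/ 27036240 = 0.67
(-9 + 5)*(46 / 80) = -2.30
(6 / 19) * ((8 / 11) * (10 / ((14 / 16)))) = 3840 / 1463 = 2.62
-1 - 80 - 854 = -935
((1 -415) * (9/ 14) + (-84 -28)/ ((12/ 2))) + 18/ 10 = -29716/ 105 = -283.01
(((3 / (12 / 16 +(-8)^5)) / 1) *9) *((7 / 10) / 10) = -189 / 3276725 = -0.00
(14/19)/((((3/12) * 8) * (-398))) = -7/7562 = -0.00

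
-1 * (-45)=45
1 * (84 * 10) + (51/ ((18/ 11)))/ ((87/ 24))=73828/ 87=848.60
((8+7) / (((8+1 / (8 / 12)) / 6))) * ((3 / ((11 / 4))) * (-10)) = -21600 / 209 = -103.35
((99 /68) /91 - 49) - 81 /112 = -1230353 /24752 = -49.71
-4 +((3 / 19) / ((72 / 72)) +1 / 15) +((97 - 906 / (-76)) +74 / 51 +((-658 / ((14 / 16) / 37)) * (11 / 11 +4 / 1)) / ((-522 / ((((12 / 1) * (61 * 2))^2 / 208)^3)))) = 291591944109114.39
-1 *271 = -271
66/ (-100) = -0.66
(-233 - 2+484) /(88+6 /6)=249 /89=2.80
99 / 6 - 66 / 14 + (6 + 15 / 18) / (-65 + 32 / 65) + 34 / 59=9095966 / 742161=12.26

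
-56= -56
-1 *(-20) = 20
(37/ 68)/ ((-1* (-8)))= 0.07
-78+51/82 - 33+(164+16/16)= 4479/82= 54.62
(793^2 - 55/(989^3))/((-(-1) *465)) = 608324418188926/449823176085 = 1352.36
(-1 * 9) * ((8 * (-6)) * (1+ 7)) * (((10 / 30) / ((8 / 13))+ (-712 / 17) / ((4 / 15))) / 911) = -593.77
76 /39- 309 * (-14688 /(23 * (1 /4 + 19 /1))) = 708154948 /69069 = 10252.86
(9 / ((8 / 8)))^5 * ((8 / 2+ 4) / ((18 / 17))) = 446148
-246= -246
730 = 730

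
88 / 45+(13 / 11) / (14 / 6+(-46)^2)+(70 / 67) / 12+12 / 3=509472731 / 84305430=6.04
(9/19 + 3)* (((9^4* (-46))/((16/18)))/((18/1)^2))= -3640.20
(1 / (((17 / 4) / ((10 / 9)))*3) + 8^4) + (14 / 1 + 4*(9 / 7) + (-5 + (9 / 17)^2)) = 224520182 / 54621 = 4110.51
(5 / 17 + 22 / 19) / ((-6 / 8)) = -1876 / 969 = -1.94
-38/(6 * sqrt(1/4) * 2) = -19/3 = -6.33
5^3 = 125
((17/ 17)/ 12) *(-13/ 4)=-13/ 48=-0.27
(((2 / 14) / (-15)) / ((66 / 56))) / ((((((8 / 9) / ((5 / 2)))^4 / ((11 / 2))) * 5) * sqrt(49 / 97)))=-18225 * sqrt(97) / 229376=-0.78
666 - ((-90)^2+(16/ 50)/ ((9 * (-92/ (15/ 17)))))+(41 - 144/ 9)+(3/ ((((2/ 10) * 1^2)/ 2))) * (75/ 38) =-819023752/ 111435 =-7349.79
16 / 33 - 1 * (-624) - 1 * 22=602.48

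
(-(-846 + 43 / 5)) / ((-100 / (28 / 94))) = -29309 / 11750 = -2.49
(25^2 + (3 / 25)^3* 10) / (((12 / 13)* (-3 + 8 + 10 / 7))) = 177739289 / 1687500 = 105.33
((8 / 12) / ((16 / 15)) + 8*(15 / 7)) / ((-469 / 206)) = -102485 / 13132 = -7.80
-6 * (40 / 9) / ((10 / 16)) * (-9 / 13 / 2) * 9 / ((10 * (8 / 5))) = 108 / 13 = 8.31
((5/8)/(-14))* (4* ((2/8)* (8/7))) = -5/98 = -0.05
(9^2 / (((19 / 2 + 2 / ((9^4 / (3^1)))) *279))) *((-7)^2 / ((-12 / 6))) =-964467 / 1288267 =-0.75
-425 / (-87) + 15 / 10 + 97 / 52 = 37325 / 4524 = 8.25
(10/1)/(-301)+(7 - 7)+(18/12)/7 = 109/602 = 0.18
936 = 936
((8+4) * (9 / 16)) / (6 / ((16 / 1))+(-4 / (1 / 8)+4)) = -54 / 221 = -0.24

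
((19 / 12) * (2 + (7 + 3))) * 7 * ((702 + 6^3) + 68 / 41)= 5014898 / 41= 122314.59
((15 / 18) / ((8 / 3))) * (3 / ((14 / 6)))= 45 / 112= 0.40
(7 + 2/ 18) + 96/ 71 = 5408/ 639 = 8.46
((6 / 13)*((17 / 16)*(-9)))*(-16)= 918 / 13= 70.62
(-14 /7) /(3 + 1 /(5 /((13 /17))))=-0.63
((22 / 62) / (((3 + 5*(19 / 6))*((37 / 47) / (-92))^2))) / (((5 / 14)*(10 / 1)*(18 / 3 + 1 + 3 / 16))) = 6009045504 / 599450875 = 10.02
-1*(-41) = 41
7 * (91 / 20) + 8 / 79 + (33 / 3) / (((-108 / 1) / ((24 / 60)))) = 1361303 / 42660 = 31.91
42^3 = 74088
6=6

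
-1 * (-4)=4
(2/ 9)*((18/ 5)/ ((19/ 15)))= 12/ 19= 0.63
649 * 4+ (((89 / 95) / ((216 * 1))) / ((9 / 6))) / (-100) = 2596.00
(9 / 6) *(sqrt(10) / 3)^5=50 *sqrt(10) / 81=1.95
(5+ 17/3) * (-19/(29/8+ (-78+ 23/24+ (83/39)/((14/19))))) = 221312/77017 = 2.87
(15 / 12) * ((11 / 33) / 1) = 5 / 12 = 0.42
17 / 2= 8.50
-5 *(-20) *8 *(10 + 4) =11200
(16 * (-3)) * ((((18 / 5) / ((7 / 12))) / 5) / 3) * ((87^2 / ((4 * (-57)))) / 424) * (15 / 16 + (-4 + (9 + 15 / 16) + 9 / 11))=46117917 / 3876950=11.90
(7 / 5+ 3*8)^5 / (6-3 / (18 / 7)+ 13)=592838.03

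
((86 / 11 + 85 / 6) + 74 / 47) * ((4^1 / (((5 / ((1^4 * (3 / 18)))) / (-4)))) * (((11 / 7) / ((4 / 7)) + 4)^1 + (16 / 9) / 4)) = -18927979 / 209385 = -90.40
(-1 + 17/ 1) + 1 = 17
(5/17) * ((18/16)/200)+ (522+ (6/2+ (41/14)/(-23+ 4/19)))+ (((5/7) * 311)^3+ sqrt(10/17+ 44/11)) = sqrt(1326)/17+ 8857247283415551/807943360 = 10962710.32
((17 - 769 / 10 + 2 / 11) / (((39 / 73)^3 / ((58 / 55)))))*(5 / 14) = -147.50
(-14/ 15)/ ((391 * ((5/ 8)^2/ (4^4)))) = -229376/ 146625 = -1.56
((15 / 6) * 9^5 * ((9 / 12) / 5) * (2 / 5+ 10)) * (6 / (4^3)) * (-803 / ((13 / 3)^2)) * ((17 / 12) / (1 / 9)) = -195876929457 / 16640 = -11771450.09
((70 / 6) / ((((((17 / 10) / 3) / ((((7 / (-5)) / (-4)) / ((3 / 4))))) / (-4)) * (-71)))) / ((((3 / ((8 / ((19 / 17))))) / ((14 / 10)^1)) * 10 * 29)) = 10976 / 1760445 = 0.01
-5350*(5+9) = -74900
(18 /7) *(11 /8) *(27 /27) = 99 /28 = 3.54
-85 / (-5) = 17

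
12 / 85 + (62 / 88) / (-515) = 53857 / 385220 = 0.14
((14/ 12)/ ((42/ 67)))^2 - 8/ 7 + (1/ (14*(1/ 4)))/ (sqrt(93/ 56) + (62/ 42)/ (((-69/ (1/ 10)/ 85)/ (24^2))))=1543221213221/ 665712604368 - 2116*sqrt(1302)/ 2274811589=2.32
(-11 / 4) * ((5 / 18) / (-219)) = 55 / 15768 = 0.00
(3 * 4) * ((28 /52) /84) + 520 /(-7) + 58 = -1475 /91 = -16.21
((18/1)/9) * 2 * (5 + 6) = 44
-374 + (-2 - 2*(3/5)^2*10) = -1916/5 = -383.20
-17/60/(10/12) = -17/50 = -0.34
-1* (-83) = 83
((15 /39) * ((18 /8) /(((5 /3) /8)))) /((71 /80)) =4320 /923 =4.68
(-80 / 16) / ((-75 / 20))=4 / 3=1.33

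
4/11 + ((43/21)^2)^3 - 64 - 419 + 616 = 195353893046/943427331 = 207.07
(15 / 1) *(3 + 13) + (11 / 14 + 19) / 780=2621077 / 10920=240.03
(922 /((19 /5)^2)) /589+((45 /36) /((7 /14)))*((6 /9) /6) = 1478045 /3827322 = 0.39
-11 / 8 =-1.38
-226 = -226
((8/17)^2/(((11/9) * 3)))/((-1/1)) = -192/3179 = -0.06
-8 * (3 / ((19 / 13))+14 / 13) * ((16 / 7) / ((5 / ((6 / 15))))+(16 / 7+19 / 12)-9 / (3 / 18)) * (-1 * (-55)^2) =-19621539806 / 5187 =-3782830.11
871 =871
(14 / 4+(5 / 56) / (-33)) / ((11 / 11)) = 6463 / 1848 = 3.50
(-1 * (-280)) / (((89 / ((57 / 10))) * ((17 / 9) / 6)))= 86184 / 1513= 56.96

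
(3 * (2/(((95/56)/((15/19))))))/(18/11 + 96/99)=16632/15523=1.07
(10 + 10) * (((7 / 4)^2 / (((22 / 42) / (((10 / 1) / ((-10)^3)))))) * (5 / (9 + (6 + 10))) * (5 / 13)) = -1029 / 11440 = -0.09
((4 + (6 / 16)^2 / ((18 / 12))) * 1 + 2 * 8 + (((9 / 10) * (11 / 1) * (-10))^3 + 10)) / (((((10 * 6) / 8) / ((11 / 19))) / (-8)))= 599183.61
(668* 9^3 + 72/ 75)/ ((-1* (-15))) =4058108/ 125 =32464.86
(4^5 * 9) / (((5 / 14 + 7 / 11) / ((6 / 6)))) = 157696 / 17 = 9276.24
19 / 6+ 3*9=181 / 6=30.17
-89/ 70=-1.27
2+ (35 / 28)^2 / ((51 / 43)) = 2707 / 816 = 3.32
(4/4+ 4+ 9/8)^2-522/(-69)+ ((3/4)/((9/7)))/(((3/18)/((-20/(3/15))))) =-448841/1472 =-304.92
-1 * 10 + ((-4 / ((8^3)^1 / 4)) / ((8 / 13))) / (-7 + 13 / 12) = -9.99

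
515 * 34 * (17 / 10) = 29767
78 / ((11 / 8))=624 / 11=56.73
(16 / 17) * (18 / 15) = 96 / 85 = 1.13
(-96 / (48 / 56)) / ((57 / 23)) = -45.19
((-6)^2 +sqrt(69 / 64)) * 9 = 9 * sqrt(69) / 8 +324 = 333.34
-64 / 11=-5.82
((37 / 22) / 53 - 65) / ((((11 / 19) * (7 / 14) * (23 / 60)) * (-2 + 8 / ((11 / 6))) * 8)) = -21589605 / 697268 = -30.96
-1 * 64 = -64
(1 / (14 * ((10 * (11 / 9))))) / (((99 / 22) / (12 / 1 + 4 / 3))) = 4 / 231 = 0.02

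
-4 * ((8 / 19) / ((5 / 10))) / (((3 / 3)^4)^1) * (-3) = 192 / 19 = 10.11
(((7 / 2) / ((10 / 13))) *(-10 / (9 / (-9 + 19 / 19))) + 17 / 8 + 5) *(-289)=-989825 / 72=-13747.57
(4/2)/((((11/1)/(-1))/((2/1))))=-4/11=-0.36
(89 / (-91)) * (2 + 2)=-356 / 91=-3.91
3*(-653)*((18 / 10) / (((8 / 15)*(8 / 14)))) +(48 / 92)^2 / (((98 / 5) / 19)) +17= -9582956267 / 829472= -11553.08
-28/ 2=-14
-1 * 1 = -1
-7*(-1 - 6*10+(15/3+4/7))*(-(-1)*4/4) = 388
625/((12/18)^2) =5625/4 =1406.25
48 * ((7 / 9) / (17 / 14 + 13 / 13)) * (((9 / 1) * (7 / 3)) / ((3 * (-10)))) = -5488 / 465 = -11.80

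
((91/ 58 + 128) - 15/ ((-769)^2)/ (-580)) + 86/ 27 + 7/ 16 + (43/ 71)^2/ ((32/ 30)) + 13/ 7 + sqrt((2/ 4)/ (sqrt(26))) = 135.71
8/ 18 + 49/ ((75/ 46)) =6862/ 225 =30.50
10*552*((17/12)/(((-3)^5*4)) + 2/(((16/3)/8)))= 4022125/243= 16551.95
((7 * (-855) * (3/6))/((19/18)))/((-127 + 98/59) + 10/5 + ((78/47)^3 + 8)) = 17365954095/678516947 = 25.59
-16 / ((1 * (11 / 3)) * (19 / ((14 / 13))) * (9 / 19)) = -224 / 429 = -0.52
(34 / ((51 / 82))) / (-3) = -164 / 9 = -18.22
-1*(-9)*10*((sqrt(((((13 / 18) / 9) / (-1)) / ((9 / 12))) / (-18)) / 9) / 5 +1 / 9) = 10.15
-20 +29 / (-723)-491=-369482 / 723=-511.04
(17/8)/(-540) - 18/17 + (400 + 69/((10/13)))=35885519/73440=488.64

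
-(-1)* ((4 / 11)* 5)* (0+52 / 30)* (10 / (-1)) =-31.52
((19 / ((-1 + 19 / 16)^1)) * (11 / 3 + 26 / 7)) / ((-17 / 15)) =-235600 / 357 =-659.94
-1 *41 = -41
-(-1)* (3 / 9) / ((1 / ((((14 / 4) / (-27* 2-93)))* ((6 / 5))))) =-0.01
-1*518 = -518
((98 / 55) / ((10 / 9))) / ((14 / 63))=3969 / 550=7.22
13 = 13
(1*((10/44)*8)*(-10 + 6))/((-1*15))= 16/33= 0.48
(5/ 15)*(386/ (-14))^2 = 37249/ 147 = 253.39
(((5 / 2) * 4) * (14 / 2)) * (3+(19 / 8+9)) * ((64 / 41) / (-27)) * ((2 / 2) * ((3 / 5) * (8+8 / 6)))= -360640 / 1107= -325.78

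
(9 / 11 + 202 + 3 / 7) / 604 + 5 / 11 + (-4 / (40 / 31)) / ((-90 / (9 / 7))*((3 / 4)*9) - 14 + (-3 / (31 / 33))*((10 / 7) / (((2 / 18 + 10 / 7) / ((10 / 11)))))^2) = 290785162377481 / 364671592582990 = 0.80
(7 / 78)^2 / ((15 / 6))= 49 / 15210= 0.00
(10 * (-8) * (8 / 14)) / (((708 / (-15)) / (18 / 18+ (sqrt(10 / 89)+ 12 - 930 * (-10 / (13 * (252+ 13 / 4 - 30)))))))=400 * sqrt(890) / 36757+ 10826800 / 691067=15.99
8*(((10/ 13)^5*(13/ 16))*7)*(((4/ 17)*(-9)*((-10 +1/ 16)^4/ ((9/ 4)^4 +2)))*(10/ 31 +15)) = -59768544243515625/ 425841196924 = -140354.07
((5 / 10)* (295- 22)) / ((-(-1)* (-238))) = -39 / 68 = -0.57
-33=-33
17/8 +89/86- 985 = -337753/344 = -981.84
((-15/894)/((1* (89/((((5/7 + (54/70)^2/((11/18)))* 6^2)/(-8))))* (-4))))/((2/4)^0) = -204723/571814320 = -0.00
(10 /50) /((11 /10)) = 2 /11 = 0.18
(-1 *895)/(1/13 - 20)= 11635/259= 44.92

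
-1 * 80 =-80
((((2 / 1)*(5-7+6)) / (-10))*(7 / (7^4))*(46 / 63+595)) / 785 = -150124 / 84815325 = -0.00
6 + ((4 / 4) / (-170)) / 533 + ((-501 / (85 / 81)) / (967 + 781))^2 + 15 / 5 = 106776274571893 / 11766516741200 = 9.07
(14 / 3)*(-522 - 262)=-10976 / 3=-3658.67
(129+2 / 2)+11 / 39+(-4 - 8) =4613 / 39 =118.28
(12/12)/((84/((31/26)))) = 31/2184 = 0.01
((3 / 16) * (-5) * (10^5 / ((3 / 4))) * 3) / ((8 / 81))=-3796875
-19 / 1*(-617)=11723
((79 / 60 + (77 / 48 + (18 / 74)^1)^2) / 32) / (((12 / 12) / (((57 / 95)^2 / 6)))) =74589797 / 8411136000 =0.01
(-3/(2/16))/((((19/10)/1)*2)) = -120/19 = -6.32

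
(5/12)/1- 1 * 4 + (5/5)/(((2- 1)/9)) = 65/12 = 5.42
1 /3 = 0.33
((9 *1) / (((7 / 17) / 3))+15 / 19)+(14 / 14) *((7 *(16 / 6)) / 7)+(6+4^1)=31532 / 399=79.03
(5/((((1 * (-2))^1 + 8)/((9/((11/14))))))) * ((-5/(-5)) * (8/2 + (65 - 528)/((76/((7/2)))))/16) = -276465/26752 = -10.33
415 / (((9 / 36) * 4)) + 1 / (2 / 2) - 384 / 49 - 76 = 16276 / 49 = 332.16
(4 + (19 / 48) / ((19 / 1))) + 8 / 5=1349 / 240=5.62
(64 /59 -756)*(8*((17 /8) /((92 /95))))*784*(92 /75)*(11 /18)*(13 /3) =-161289031904 /4779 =-33749535.87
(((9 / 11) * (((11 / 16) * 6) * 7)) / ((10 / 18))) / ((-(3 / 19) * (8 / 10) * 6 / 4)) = -3591 / 16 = -224.44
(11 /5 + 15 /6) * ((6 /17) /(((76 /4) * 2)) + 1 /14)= 3431 /9044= 0.38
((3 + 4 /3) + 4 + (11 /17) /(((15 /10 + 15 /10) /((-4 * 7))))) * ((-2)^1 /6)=-13 /17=-0.76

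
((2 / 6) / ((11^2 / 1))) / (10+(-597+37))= -1 / 199650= -0.00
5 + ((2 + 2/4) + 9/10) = 42/5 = 8.40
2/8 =1/4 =0.25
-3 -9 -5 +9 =-8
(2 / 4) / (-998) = -1 / 1996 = -0.00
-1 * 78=-78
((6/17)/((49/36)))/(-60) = -0.00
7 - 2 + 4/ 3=19/ 3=6.33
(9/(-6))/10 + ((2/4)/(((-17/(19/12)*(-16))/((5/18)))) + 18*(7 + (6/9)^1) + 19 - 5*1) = 89215387/587520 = 151.85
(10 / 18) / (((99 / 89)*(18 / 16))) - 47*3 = -1127119 / 8019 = -140.56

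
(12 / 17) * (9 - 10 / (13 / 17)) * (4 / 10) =-1272 / 1105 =-1.15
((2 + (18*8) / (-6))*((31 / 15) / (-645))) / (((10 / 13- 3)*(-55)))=806 / 1402875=0.00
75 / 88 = 0.85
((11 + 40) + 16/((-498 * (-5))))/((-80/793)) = -50357879/99600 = -505.60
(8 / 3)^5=32768 / 243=134.85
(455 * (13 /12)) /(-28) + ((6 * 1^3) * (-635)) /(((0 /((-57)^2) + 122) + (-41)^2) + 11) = -19.70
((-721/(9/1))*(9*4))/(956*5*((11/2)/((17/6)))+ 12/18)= -73542/236627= -0.31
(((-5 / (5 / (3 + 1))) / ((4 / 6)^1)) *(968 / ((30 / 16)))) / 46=-7744 / 115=-67.34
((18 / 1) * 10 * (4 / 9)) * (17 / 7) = 1360 / 7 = 194.29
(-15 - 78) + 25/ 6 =-533/ 6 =-88.83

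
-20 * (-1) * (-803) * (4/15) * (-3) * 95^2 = 115953200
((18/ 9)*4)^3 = 512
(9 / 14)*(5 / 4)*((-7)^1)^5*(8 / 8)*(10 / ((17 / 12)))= -95333.82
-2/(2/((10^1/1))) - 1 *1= -11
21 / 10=2.10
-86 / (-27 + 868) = -86 / 841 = -0.10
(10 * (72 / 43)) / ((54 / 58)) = 2320 / 129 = 17.98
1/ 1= 1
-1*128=-128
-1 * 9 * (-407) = 3663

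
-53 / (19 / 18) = -50.21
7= 7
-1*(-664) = 664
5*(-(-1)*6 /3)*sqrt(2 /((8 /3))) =5*sqrt(3) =8.66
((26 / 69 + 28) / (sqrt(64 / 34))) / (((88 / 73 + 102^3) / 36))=214401*sqrt(34) / 1781770256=0.00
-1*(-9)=9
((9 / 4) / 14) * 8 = 9 / 7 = 1.29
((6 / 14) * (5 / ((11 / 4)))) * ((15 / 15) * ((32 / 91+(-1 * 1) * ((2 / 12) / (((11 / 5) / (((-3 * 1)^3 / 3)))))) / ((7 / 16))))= 993120 / 539539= 1.84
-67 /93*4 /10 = -134 /465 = -0.29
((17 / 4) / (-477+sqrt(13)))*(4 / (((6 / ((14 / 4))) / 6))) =-56763 / 455032 - 119*sqrt(13) / 455032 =-0.13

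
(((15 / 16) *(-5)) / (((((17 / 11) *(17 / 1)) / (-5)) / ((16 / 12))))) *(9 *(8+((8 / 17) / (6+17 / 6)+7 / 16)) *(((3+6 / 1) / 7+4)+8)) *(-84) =-101437.57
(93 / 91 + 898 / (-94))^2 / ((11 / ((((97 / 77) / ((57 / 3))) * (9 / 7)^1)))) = 1162289627712 / 2060694214579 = 0.56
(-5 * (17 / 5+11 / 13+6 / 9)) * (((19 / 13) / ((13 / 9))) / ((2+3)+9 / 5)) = -136515 / 37349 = -3.66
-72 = -72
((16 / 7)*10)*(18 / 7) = 2880 / 49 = 58.78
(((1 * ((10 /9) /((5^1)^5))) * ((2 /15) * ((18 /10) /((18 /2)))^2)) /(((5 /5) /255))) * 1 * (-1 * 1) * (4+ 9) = -884 /140625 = -0.01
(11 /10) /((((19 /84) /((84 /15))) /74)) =957264 /475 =2015.29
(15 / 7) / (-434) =-15 / 3038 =-0.00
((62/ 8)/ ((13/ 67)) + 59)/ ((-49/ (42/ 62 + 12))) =-25.60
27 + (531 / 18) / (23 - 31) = 373 / 16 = 23.31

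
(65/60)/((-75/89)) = -1157/900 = -1.29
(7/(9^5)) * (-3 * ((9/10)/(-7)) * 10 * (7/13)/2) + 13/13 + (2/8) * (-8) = -1.00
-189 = -189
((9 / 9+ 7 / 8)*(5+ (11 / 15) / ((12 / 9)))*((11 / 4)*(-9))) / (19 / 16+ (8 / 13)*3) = -428571 / 5048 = -84.90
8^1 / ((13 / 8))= 64 / 13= 4.92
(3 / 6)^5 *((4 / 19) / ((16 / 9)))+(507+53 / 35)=43285051 / 85120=508.52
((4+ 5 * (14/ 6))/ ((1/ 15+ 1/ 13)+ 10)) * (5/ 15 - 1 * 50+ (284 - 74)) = 1469455/ 5934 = 247.63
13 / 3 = 4.33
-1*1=-1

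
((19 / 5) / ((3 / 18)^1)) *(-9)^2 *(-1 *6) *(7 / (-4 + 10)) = -64638 / 5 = -12927.60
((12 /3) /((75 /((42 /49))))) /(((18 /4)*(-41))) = -16 /64575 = -0.00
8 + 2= 10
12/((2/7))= 42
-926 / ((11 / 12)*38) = -26.58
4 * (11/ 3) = 44/ 3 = 14.67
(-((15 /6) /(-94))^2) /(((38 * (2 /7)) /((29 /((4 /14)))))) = -35525 /5372288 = -0.01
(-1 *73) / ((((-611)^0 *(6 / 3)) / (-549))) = 40077 / 2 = 20038.50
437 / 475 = 23 / 25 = 0.92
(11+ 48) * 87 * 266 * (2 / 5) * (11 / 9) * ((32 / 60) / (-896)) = -357599 / 900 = -397.33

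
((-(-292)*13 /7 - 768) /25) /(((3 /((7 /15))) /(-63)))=2212 /25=88.48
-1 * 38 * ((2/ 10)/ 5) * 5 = -38/ 5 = -7.60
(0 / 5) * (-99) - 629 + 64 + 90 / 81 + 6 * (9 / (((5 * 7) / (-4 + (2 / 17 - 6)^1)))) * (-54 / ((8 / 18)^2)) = 2757271 / 765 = 3604.28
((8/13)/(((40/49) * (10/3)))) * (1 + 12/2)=1029/650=1.58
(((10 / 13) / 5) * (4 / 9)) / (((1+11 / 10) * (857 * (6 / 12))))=160 / 2105649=0.00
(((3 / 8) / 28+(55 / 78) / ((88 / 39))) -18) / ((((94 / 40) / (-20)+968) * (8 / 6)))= -98975 / 7226856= -0.01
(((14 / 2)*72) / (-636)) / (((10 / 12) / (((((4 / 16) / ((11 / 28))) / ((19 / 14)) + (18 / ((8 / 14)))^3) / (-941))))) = 3292418241 / 104234570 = 31.59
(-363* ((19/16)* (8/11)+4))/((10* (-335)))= 0.53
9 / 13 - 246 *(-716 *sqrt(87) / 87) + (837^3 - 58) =58712 *sqrt(87) / 29 + 7622890544 / 13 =586395079.45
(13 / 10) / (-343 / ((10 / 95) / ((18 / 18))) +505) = -0.00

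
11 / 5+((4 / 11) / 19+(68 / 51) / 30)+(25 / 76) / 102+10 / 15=3752149 / 1279080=2.93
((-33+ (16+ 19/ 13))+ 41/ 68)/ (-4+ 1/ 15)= 198045/ 52156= 3.80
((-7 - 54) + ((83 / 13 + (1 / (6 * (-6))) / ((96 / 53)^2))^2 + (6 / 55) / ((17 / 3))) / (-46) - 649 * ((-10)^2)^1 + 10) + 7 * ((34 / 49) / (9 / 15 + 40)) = -73846703482474300738659907 / 1136946839600486154240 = -64951.76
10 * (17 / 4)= 85 / 2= 42.50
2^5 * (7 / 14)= 16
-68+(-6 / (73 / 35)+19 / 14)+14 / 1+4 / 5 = -279617 / 5110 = -54.72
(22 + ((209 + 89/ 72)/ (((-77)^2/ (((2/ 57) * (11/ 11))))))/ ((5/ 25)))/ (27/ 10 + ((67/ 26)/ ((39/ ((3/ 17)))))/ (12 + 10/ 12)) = 8.15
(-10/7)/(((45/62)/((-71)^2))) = -625084/63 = -9921.97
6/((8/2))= 1.50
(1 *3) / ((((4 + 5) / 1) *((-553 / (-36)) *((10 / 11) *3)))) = 22 / 2765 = 0.01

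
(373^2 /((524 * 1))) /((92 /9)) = 1252161 /48208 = 25.97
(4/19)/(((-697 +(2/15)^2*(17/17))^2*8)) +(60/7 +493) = 468732237870359/934527389558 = 501.57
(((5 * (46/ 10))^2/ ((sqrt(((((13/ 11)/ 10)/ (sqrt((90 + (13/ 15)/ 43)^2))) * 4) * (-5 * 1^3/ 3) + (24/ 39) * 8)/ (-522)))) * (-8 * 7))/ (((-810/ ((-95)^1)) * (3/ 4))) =32645648 * sqrt(338793338879138)/ 550849707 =1090836.35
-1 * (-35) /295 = 7 /59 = 0.12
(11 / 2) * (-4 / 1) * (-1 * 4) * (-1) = -88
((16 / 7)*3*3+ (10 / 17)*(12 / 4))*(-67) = -178086 / 119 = -1496.52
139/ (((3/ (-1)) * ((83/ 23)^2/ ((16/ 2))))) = -28.46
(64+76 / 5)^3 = 62099136 / 125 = 496793.09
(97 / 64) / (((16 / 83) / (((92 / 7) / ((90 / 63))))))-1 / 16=185013 / 2560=72.27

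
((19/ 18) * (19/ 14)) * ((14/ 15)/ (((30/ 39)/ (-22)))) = -51623/ 1350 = -38.24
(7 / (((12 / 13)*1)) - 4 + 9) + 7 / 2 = 193 / 12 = 16.08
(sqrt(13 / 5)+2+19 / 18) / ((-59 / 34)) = -935 / 531 - 34*sqrt(65) / 295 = -2.69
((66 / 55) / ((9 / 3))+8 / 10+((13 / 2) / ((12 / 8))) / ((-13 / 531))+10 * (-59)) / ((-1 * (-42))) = -547 / 30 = -18.23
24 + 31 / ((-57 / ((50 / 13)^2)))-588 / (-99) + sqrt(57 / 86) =sqrt(4902) / 86 + 2319968 / 105963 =22.71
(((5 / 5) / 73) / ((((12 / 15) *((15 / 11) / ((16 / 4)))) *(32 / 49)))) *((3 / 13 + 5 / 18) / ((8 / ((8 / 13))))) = 64141 / 21318336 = 0.00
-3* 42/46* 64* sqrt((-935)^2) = -3769920/23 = -163909.57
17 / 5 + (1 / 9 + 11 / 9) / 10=53 / 15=3.53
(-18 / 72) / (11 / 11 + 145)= -1 / 584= -0.00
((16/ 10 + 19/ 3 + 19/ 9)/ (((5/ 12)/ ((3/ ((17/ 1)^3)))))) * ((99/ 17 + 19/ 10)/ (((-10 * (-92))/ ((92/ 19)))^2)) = 296738/ 94222128125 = 0.00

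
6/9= 2/3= 0.67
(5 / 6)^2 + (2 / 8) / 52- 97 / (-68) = 67649 / 31824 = 2.13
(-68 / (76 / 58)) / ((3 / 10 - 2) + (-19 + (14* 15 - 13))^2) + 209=1258094273 / 6019637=209.00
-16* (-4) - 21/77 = 701/11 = 63.73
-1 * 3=-3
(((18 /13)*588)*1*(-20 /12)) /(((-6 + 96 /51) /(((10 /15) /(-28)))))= -102 /13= -7.85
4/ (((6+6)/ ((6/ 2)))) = 1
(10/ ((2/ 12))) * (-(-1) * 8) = 480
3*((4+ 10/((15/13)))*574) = 21812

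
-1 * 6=-6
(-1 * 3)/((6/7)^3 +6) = -343/758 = -0.45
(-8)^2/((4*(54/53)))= 424/27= 15.70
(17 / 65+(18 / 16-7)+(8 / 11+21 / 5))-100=-115185 / 1144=-100.69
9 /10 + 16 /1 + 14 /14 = 179 /10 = 17.90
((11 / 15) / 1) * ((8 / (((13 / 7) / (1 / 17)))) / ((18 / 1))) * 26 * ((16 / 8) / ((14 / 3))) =88 / 765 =0.12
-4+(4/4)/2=-7/2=-3.50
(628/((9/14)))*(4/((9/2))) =70336/81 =868.35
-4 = -4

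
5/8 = 0.62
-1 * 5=-5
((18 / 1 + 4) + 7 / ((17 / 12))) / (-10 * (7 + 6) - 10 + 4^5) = 229 / 7514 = 0.03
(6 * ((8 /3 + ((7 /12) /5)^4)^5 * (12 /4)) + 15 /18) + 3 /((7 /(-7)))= 49275588149634953955212717829350412001 /20311991333683200000000000000000000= 2425.94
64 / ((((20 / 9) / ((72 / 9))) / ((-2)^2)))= 4608 / 5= 921.60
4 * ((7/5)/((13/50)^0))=28/5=5.60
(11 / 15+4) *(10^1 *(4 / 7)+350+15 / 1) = 12283 / 7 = 1754.71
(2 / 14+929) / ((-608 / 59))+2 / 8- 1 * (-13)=-20459 / 266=-76.91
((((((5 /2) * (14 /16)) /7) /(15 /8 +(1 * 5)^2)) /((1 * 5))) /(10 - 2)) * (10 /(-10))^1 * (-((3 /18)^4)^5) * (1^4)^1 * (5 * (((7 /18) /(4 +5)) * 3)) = 7 /135833598365219684352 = 0.00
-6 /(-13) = 6 /13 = 0.46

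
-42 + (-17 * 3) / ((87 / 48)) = -2034 / 29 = -70.14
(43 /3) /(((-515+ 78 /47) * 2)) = -2021 /144762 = -0.01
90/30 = 3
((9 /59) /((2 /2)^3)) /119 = 9 /7021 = 0.00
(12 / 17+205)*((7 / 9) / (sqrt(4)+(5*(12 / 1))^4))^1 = 24479 / 1982880306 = 0.00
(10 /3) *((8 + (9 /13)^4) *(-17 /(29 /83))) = -3316541390 /2484807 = -1334.73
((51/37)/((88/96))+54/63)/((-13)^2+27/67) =225321/16168075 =0.01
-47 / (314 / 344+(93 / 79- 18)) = 638636 / 216185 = 2.95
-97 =-97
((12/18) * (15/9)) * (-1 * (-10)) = 100/9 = 11.11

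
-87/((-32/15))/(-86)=-1305/2752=-0.47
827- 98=729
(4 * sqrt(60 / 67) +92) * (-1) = -92 - 8 * sqrt(1005) / 67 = -95.79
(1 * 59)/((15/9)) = 177/5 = 35.40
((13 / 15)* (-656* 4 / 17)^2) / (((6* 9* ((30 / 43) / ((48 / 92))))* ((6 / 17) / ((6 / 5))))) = 3848925184 / 3958875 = 972.23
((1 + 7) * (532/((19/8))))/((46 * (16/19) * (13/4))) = 4256/299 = 14.23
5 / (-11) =-5 / 11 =-0.45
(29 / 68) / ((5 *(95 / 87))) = 2523 / 32300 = 0.08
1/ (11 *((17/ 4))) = 4/ 187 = 0.02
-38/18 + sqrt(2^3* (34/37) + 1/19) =0.61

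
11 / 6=1.83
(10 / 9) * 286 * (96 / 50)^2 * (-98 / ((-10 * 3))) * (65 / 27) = 93277184 / 10125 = 9212.56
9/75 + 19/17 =526/425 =1.24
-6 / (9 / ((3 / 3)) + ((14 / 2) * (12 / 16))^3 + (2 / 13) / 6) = -14976 / 383707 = -0.04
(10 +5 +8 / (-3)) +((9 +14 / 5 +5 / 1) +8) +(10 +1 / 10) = 1417 / 30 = 47.23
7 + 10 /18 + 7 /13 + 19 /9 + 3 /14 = 10.42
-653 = -653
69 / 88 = 0.78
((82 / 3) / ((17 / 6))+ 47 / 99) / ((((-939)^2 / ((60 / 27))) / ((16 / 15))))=1090240 / 40066283961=0.00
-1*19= -19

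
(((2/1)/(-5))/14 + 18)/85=37/175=0.21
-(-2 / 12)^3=1 / 216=0.00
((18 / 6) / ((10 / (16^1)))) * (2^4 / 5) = 384 / 25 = 15.36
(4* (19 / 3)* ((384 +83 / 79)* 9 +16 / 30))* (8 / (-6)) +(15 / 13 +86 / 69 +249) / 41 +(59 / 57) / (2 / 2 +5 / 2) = -2035644611078636 / 17388717255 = -117066.98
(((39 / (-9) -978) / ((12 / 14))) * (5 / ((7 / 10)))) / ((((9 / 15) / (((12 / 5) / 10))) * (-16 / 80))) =147350 / 9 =16372.22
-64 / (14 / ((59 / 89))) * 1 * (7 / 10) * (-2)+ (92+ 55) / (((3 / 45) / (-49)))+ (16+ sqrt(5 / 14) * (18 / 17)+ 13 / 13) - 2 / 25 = -240353038 / 2225+ 9 * sqrt(70) / 119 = -108023.20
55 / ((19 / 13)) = 715 / 19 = 37.63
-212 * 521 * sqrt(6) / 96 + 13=-2805.24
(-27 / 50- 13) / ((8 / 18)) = -6093 / 200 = -30.46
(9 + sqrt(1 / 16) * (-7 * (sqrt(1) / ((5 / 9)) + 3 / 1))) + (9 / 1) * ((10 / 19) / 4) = 339 / 190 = 1.78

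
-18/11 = -1.64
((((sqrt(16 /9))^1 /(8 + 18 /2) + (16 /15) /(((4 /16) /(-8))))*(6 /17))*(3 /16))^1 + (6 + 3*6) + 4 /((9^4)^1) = 412350727 /18961290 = 21.75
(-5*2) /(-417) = 10 /417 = 0.02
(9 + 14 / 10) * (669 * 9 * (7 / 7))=313092 / 5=62618.40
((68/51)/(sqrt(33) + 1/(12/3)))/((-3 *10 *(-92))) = -2/545445 + 8 *sqrt(33)/545445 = 0.00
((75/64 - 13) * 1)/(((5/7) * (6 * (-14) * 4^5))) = 0.00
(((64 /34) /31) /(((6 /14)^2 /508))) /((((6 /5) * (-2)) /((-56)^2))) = -3122452480 /14229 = -219442.86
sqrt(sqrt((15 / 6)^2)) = sqrt(10) / 2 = 1.58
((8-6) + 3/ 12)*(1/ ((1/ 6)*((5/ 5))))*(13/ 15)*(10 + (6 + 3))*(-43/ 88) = -95589/ 880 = -108.62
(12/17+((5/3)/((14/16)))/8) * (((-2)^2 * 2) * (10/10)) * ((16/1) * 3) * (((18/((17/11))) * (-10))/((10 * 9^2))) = -948992/18207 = -52.12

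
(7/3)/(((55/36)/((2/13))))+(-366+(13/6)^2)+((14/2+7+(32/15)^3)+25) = -603013979/1930500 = -312.36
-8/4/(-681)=2/681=0.00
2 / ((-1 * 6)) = -1 / 3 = -0.33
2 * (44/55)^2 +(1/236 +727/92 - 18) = -299001/33925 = -8.81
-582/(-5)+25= 707/5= 141.40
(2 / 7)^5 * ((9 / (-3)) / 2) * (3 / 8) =-18 / 16807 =-0.00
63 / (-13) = -63 / 13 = -4.85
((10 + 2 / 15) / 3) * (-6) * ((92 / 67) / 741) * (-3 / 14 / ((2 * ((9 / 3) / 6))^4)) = 736 / 91455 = 0.01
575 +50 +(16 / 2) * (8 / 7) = 4439 / 7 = 634.14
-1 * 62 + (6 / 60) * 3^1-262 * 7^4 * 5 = -31453717 / 10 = -3145371.70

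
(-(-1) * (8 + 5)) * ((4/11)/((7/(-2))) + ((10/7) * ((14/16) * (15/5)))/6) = 4173/616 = 6.77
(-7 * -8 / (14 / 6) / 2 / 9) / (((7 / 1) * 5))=4 / 105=0.04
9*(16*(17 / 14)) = 1224 / 7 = 174.86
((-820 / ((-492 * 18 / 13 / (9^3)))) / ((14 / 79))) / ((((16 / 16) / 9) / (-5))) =-6239025 / 28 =-222822.32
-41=-41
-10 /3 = -3.33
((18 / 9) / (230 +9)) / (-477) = -2 / 114003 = -0.00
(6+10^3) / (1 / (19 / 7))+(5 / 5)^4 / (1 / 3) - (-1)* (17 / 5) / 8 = 765519 / 280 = 2734.00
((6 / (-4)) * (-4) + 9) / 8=15 / 8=1.88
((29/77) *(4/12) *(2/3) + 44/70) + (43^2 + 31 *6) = 2035.71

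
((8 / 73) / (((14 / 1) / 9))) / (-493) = -0.00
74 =74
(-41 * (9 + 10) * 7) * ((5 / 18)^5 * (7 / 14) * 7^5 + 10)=-492478070455 / 3779136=-130314.99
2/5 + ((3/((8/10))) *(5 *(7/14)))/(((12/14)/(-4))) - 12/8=-897/20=-44.85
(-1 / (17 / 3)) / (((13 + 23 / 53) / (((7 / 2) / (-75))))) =371 / 605200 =0.00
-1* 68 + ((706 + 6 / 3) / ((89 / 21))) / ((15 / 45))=38552 / 89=433.17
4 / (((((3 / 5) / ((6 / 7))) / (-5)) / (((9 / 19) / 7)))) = -1800 / 931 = -1.93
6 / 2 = 3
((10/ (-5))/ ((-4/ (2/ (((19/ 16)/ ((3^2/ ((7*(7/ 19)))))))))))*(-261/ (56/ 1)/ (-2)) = 2349/ 343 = 6.85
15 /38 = 0.39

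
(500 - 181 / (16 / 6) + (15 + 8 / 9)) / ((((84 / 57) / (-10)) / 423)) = -144027505 / 112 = -1285959.87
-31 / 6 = -5.17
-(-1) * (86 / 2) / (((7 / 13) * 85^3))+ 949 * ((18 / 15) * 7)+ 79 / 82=2810390436863 / 352507750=7972.56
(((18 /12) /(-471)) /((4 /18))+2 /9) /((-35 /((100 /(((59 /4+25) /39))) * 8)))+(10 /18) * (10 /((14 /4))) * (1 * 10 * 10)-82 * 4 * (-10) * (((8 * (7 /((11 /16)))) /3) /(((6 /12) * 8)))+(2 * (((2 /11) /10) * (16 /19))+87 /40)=4678952743957 /208690680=22420.52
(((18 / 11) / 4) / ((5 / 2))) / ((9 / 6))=6 / 55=0.11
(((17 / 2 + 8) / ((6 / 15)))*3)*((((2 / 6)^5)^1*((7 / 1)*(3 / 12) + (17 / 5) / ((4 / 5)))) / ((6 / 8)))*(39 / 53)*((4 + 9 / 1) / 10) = 1859 / 477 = 3.90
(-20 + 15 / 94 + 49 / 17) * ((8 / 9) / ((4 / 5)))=-18.84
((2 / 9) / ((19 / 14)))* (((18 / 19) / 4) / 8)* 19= 7 / 76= 0.09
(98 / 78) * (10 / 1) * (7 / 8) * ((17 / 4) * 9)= 87465 / 208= 420.50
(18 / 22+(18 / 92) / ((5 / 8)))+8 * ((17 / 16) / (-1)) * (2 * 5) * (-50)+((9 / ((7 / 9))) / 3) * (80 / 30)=37734847 / 8855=4261.42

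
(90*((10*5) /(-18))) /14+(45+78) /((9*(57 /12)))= -5977 /399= -14.98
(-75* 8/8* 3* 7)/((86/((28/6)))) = -3675/43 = -85.47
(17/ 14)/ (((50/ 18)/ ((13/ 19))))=0.30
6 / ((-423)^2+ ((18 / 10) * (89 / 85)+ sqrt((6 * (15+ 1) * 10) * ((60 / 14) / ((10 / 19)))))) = 37705956225 / 1124459743120087 - 722500 * sqrt(665) / 1124459743120087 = 0.00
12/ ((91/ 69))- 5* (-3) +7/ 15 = 24.57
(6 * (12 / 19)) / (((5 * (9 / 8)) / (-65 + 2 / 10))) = -20736 / 475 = -43.65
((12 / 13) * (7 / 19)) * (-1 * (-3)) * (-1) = -252 / 247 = -1.02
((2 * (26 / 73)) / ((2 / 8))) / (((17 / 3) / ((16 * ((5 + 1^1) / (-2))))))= -29952 / 1241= -24.14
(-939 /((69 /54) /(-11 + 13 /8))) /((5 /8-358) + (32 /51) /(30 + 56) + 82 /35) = -97298475750 /5013987511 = -19.41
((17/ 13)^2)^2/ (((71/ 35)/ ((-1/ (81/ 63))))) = -20462645/ 18250479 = -1.12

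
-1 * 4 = -4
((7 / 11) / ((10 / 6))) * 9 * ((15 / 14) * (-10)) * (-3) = 1215 / 11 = 110.45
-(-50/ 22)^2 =-625/ 121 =-5.17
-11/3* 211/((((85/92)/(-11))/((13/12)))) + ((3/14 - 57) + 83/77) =1169037491/117810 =9923.08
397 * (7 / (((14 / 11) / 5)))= 21835 / 2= 10917.50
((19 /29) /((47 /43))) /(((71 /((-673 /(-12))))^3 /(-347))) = -86416510198283 /842974893504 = -102.51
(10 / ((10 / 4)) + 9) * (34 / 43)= 442 / 43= 10.28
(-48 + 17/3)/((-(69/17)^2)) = 36703/14283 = 2.57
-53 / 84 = -0.63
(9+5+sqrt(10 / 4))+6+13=sqrt(10) / 2+33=34.58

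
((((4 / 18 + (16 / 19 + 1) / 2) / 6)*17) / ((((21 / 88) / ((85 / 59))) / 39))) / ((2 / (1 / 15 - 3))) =-710989708 / 635607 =-1118.60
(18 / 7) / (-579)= -6 / 1351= -0.00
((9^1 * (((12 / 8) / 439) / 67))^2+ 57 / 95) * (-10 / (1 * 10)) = -10381498473 / 17302491380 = -0.60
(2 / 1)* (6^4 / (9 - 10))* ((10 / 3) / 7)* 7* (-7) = 60480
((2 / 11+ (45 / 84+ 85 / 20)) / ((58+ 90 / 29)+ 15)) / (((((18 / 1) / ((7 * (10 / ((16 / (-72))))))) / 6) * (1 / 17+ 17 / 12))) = -33943050 / 7307377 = -4.65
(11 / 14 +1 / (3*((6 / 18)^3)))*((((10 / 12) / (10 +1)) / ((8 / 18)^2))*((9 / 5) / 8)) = 33291 / 39424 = 0.84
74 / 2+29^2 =878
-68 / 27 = -2.52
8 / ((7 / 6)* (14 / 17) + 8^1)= 408 / 457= 0.89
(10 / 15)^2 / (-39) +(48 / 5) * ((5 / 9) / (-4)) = -472 / 351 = -1.34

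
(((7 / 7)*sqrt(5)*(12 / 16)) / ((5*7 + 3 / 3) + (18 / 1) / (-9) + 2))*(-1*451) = -451*sqrt(5) / 48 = -21.01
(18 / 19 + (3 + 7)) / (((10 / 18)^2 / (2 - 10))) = -134784 / 475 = -283.76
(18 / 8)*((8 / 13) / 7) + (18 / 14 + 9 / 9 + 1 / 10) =2351 / 910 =2.58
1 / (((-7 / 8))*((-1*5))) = 0.23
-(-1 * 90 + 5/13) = 1165/13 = 89.62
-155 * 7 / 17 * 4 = -4340 / 17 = -255.29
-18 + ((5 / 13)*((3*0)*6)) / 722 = -18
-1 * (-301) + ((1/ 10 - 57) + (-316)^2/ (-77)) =-810603/ 770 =-1052.73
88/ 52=22/ 13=1.69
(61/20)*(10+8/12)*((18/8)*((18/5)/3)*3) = 6588/25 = 263.52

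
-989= -989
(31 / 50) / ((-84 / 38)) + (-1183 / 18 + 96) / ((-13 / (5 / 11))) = -1.34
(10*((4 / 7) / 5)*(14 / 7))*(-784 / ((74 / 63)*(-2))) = 28224 / 37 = 762.81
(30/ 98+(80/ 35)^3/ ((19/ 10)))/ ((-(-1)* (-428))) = -42955/ 2789276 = -0.02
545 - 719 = -174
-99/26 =-3.81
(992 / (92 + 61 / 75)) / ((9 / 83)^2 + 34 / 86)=5509822200 / 209867189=26.25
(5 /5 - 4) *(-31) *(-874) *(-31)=2519742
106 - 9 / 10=1051 / 10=105.10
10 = 10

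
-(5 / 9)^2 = -25 / 81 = -0.31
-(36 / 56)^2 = -81 / 196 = -0.41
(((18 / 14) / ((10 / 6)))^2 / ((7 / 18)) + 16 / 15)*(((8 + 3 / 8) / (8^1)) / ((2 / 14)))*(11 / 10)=24618011 / 1176000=20.93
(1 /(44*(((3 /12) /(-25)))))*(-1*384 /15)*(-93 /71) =-59520 /781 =-76.21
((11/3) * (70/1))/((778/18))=2310/389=5.94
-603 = -603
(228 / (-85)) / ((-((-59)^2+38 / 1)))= 76 / 99705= 0.00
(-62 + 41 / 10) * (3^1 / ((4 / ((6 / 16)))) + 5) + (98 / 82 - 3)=-4035571 / 13120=-307.59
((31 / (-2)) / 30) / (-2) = 31 / 120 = 0.26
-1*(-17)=17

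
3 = 3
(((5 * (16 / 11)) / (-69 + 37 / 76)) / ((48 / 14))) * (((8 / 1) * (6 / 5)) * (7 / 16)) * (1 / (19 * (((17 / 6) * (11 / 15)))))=-0.00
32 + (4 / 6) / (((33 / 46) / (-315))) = -2868 / 11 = -260.73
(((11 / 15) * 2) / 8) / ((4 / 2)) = 11 / 120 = 0.09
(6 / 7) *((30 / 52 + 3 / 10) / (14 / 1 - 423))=-342 / 186095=-0.00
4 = 4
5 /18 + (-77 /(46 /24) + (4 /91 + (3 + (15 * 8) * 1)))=3132511 /37674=83.15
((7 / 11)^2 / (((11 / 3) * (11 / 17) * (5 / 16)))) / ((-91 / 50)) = -57120 / 190333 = -0.30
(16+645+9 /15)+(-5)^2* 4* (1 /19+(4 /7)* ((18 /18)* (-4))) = 438.29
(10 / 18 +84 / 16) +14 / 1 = 713 / 36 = 19.81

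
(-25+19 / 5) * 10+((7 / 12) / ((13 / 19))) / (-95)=-165367 / 780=-212.01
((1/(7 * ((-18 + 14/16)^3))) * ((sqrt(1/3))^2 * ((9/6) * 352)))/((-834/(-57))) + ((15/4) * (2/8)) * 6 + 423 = 428.62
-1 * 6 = -6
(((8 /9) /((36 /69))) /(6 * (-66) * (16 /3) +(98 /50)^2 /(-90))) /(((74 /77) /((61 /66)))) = -30690625 /39561199533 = -0.00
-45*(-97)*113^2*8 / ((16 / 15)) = 836050275 / 2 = 418025137.50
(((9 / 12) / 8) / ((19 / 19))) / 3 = 1 / 32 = 0.03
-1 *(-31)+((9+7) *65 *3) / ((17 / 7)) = 22367 / 17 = 1315.71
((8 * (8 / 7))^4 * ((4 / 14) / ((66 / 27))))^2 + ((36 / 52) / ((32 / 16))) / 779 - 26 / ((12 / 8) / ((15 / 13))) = 667031.00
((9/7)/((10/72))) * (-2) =-648/35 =-18.51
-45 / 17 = -2.65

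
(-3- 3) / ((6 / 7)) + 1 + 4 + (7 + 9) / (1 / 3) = 46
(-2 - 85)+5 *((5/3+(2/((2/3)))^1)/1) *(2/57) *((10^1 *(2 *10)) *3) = 404.23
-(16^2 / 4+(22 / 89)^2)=-507428 / 7921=-64.06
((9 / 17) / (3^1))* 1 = 3 / 17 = 0.18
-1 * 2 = -2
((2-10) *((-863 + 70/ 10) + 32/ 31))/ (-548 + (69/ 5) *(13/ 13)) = -1060160/ 82801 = -12.80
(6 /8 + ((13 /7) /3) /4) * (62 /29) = 1178 /609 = 1.93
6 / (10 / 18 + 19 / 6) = 108 / 67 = 1.61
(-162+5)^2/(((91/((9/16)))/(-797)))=-176807277/1456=-121433.57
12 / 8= 3 / 2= 1.50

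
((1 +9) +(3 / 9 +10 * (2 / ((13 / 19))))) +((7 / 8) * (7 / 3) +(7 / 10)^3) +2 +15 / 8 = 595709 / 13000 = 45.82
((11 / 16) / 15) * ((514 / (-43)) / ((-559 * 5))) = 2827 / 14422200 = 0.00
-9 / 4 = -2.25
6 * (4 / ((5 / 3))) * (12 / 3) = 288 / 5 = 57.60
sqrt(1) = 1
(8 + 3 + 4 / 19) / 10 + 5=1163 / 190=6.12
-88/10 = -44/5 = -8.80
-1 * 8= -8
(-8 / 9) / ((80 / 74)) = -37 / 45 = -0.82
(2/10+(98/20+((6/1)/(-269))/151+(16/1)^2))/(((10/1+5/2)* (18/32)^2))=27150374144/411267375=66.02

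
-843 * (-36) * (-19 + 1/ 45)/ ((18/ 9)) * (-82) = 118067208/ 5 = 23613441.60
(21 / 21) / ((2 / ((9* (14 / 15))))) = 21 / 5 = 4.20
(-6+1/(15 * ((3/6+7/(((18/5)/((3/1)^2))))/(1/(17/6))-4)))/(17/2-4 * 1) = -8458/6345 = -1.33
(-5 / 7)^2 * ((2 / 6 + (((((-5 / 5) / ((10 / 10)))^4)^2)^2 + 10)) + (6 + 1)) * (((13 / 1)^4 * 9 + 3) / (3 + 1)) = 29453875 / 49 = 601099.49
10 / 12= 5 / 6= 0.83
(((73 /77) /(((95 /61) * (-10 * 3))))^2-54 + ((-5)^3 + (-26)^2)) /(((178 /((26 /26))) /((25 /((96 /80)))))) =23934696171709 /411464536560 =58.17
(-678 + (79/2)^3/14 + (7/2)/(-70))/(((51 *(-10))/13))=-27111331/285600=-94.93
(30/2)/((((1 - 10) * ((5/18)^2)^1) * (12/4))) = -36/5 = -7.20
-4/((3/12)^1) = -16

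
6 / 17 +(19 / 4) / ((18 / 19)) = 6569 / 1224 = 5.37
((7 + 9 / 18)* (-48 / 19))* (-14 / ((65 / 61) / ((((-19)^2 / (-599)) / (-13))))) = 1168272 / 101231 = 11.54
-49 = -49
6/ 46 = 0.13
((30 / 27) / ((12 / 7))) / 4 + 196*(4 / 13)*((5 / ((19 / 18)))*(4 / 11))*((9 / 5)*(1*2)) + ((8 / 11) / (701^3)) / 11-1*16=358.13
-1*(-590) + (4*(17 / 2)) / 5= 2984 / 5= 596.80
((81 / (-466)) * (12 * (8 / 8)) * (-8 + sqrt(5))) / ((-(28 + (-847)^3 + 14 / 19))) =73872 / 2690046160403 - 9234 * sqrt(5) / 2690046160403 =0.00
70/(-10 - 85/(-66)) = -924/115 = -8.03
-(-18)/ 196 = 9/ 98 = 0.09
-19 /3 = -6.33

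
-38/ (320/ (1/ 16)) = -0.01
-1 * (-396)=396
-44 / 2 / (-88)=1 / 4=0.25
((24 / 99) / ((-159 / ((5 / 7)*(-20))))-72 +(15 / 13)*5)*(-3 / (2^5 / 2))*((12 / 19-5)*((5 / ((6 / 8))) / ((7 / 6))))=-13119506635 / 42336294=-309.89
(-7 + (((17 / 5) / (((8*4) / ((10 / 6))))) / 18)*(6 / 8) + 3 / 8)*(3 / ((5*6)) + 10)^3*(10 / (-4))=15708999347 / 921600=17045.36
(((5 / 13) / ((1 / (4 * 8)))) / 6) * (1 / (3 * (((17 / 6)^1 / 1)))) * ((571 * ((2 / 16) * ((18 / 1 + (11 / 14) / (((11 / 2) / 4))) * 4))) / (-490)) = -45680 / 17493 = -2.61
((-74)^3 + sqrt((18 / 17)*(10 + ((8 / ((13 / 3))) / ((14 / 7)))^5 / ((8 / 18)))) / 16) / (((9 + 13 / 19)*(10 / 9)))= -8661663 / 230 + 513*sqrt(472144621) / 549777280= -37659.38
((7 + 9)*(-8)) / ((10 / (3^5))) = -15552 / 5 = -3110.40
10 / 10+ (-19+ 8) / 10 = -1 / 10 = -0.10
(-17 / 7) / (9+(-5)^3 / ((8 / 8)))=17 / 812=0.02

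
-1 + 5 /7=-2 /7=-0.29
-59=-59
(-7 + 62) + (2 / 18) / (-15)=7424 / 135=54.99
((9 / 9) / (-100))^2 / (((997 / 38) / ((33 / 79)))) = 627 / 393815000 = 0.00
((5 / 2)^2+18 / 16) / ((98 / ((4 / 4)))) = 59 / 784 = 0.08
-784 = -784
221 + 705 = 926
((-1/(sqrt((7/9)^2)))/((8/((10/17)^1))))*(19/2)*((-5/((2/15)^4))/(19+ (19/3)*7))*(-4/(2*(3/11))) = -25059375/15232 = -1645.18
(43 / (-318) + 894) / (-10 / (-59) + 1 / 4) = 33541382 / 15741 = 2130.83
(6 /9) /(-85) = -2 /255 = -0.01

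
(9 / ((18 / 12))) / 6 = 1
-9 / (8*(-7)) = 9 / 56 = 0.16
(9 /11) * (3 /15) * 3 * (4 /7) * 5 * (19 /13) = 2052 /1001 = 2.05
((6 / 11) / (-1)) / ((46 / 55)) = -15 / 23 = -0.65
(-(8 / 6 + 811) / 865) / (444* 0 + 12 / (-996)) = 202271 / 2595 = 77.95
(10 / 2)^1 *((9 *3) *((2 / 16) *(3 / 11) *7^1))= 2835 / 88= 32.22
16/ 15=1.07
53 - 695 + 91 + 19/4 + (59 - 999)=-5945/4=-1486.25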